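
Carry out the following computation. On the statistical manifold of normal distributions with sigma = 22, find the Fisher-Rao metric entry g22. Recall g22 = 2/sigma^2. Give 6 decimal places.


For the 2-parameter normal family, the Fisher metric has:
  g11 = 1/sigma^2, g22 = 2/sigma^2.
sigma = 22, sigma^2 = 484.
g22 = 0.004132

0.004132


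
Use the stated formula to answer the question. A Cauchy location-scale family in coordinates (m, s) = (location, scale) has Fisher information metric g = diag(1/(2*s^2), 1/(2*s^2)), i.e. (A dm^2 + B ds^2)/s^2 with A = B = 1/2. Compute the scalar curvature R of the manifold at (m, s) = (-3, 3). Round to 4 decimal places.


The metric has the form g = (A dm^2 + B ds^2)/s^2 with A = 1/2, B = 1/2.
Substitute u = sqrt(A/B)*m: g = B*(du^2 + ds^2)/s^2, i.e. B times the
Poincare upper half-plane metric, which has constant Gaussian curvature -1.
Scaling a 2D metric by a constant c divides the Gaussian curvature by c,
so K = -1/B = -1/(1/2) = -2.0000 everywhere (the point (m, s) = (-3, 3) is irrelevant:
the curvature is constant).
Scalar curvature in dimension 2: R = 2K = -2/(1/2) = -4.0000.

-4.0000


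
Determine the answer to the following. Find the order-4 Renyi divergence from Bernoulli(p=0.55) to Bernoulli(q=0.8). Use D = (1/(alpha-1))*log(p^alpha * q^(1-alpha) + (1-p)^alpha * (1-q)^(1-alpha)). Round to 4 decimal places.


Renyi divergence of order alpha between Bernoulli distributions:
D = (1/(alpha-1))*log(p^alpha * q^(1-alpha) + (1-p)^alpha * (1-q)^(1-alpha)).
alpha = 4, p = 0.55, q = 0.8.
p^alpha * q^(1-alpha) = 0.55^4 * 0.8^-3 = 0.178723.
(1-p)^alpha * (1-q)^(1-alpha) = 0.45^4 * 0.2^-3 = 5.125781.
sum = 0.178723 + 5.125781 = 5.304504.
D = (1/3)*log(5.304504) = 0.5562

0.5562


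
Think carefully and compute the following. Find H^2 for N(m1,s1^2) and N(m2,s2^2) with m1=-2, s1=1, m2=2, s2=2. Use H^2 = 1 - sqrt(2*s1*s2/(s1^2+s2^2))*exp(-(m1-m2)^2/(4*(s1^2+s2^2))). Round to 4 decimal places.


Squared Hellinger distance for Gaussians:
H^2 = 1 - sqrt(2*s1*s2/(s1^2+s2^2)) * exp(-(m1-m2)^2/(4*(s1^2+s2^2))).
s1^2 = 1, s2^2 = 4, s1^2+s2^2 = 5.
sqrt(2*1*2/(5)) = 0.894427.
(m1-m2)^2 = (-4)^2 = 16.
exp(-16/(4*5)) = exp(-0.8) = 0.449329.
H^2 = 1 - 0.894427*0.449329 = 0.5981

0.5981


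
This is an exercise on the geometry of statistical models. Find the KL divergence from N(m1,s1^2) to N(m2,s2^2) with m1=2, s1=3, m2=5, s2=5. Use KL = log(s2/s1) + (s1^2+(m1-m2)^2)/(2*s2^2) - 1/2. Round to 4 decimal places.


KL divergence between normal distributions:
KL = log(s2/s1) + (s1^2 + (m1-m2)^2)/(2*s2^2) - 1/2.
log(5/3) = 0.510826.
(3^2 + (2-5)^2)/(2*5^2) = (9 + 9)/50 = 0.36.
KL = 0.510826 + 0.36 - 0.5 = 0.3708

0.3708


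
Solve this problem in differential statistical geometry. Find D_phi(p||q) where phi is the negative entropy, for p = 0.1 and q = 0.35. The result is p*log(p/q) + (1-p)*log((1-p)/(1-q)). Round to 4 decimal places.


Bregman divergence with negative entropy generator:
D = p*log(p/q) + (1-p)*log((1-p)/(1-q)).
p = 0.1, q = 0.35.
p*log(p/q) = 0.1*log(0.1/0.35) = -0.125276.
(1-p)*log((1-p)/(1-q)) = 0.9*log(0.9/0.65) = 0.29288.
D = -0.125276 + 0.29288 = 0.1676

0.1676


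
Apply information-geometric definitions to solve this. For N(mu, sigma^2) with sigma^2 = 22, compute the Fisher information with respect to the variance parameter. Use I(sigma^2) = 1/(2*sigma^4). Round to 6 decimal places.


Fisher information for variance: I(sigma^2) = 1/(2*sigma^4).
sigma^2 = 22, so sigma^4 = 484.
I = 1/(2*484) = 1/968 = 0.001033

0.001033


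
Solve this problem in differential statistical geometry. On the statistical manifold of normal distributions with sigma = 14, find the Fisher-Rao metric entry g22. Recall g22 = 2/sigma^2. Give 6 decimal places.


For the 2-parameter normal family, the Fisher metric has:
  g11 = 1/sigma^2, g22 = 2/sigma^2.
sigma = 14, sigma^2 = 196.
g22 = 0.010204

0.010204


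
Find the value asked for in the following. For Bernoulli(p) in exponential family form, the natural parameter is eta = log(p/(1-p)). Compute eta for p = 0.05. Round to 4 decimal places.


Natural parameter for Bernoulli: eta = log(p/(1-p)).
p = 0.05, 1-p = 0.95.
p/(1-p) = 0.052632.
eta = log(0.052632) = -2.9444

-2.9444


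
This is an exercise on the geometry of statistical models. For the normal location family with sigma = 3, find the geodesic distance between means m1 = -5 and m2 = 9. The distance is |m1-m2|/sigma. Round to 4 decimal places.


On the fixed-variance normal subfamily, geodesic distance = |m1-m2|/sigma.
|-5 - 9| = 14.
sigma = 3.
d = 14/3 = 4.6667

4.6667


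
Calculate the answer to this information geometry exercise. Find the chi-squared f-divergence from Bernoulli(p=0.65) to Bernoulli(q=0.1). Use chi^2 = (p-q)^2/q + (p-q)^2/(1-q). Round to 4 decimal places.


Chi-squared divergence between Bernoulli distributions:
chi^2 = (p-q)^2/q + (p-q)^2/(1-q).
p = 0.65, q = 0.1, p-q = 0.55.
(p-q)^2 = 0.3025.
term1 = 0.3025/0.1 = 3.025.
term2 = 0.3025/0.9 = 0.336111.
chi^2 = 3.025 + 0.336111 = 3.3611

3.3611


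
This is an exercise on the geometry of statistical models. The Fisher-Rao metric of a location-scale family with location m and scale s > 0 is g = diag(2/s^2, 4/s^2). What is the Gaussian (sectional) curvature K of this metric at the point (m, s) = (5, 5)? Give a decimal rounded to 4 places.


The metric has the form g = (A dm^2 + B ds^2)/s^2 with A = 2, B = 4.
Substitute u = sqrt(A/B)*m: g = B*(du^2 + ds^2)/s^2, i.e. B times the
Poincare upper half-plane metric, which has constant Gaussian curvature -1.
Scaling a 2D metric by a constant c divides the Gaussian curvature by c,
so K = -1/B = -1/(4) = -0.2500 everywhere (the point (m, s) = (5, 5) is irrelevant:
the curvature is constant).
The requested Gaussian curvature is K = -0.2500.

-0.2500


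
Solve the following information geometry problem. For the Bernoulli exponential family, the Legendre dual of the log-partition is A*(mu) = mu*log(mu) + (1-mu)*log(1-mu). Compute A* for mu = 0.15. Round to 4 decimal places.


Legendre transform for Bernoulli:
A*(mu) = mu*log(mu) + (1-mu)*log(1-mu).
mu = 0.15, 1-mu = 0.85.
mu*log(mu) = 0.15*log(0.15) = -0.284568.
(1-mu)*log(1-mu) = 0.85*log(0.85) = -0.138141.
A* = -0.284568 + -0.138141 = -0.4227

-0.4227


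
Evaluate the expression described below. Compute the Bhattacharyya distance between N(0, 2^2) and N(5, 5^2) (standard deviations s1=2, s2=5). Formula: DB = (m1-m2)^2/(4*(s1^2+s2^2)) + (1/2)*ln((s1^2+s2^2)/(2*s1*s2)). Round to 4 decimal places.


Bhattacharyya distance between two Gaussians:
DB = (m1-m2)^2/(4*(s1^2+s2^2)) + (1/2)*ln((s1^2+s2^2)/(2*s1*s2)).
(m1-m2)^2 = (-5)^2 = 25.
s1^2+s2^2 = 4 + 25 = 29.
term1 = 25/116 = 0.215517.
term2 = 0.5*ln(29/20.0) = 0.185782.
DB = 0.215517 + 0.185782 = 0.4013

0.4013


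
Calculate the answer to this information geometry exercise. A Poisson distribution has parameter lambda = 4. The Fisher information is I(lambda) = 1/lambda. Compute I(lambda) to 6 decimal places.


Fisher information for Poisson: I(lambda) = 1/lambda.
lambda = 4.
I(lambda) = 1/4 = 0.250000

0.250000


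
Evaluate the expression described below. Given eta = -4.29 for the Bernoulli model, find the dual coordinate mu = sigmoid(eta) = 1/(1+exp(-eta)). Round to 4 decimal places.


Dual coordinate (expectation parameter) for Bernoulli:
mu = 1/(1+exp(-eta)).
eta = -4.29.
exp(-eta) = exp(4.29) = 72.966468.
mu = 1/(1+72.966468) = 0.0135

0.0135


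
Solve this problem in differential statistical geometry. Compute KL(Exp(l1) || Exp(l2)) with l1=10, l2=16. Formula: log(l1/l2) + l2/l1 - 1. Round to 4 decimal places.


KL divergence for exponential family:
KL = log(l1/l2) + l2/l1 - 1.
log(10/16) = -0.470004.
16/10 = 1.6.
KL = -0.470004 + 1.6 - 1 = 0.1300

0.1300


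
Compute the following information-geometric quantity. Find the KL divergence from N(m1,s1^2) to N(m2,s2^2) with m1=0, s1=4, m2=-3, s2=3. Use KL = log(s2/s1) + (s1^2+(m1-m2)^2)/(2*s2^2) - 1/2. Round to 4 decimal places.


KL divergence between normal distributions:
KL = log(s2/s1) + (s1^2 + (m1-m2)^2)/(2*s2^2) - 1/2.
log(3/4) = -0.287682.
(4^2 + (0--3)^2)/(2*3^2) = (16 + 9)/18 = 1.388889.
KL = -0.287682 + 1.388889 - 0.5 = 0.6012

0.6012


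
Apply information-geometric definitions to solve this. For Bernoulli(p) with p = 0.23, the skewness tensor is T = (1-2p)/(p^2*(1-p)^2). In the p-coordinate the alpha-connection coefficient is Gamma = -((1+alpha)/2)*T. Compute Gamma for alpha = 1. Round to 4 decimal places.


Skewness (Amari-Chentsov) tensor: T = (1-2p)/(p^2*(1-p)^2).
p = 0.23, 1-2p = 0.54, p^2 = 0.0529, (1-p)^2 = 0.5929.
T = 0.54/(0.0529 * 0.5929) = 17.216967.
In the p-coordinate, Gamma^(alpha) = Gamma^(0) - (alpha/2)*T with Gamma^(0) = (1/2)*g'(p) = -T/2,
so Gamma^(alpha) = -((1+alpha)/2)*T.
alpha = 1, -(1+alpha)/2 = -1.0.
Gamma = -1.0 * 17.216967 = -17.2170

-17.2170


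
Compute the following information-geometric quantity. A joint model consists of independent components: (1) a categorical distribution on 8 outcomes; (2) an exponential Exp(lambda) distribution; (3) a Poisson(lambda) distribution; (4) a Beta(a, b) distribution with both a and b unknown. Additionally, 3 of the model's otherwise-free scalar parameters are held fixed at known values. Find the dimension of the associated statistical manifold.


The dimension of a statistical manifold equals the number of free
(independent) real parameters of the model. For a product of independent
blocks the parameter counts add.
- categorical on 8 outcomes (probabilities sum to 1): 8-1 = 7.
- exponential (lambda): 1.
- Poisson (lambda): 1.
- Beta (a, b): 2.
Total = 7 + 1 + 1 + 2 = 11.
3 parameter(s) fixed at known values: 11 - 3 = 8.
Dimension = 8

8


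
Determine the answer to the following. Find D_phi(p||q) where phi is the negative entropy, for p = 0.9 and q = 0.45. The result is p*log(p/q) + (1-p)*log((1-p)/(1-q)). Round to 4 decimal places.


Bregman divergence with negative entropy generator:
D = p*log(p/q) + (1-p)*log((1-p)/(1-q)).
p = 0.9, q = 0.45.
p*log(p/q) = 0.9*log(0.9/0.45) = 0.623832.
(1-p)*log((1-p)/(1-q)) = 0.1*log(0.1/0.55) = -0.170475.
D = 0.623832 + -0.170475 = 0.4534

0.4534


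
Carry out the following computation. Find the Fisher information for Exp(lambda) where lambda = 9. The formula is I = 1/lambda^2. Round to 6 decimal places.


Fisher information for exponential: I(lambda) = 1/lambda^2.
lambda = 9, lambda^2 = 81.
I = 1/81 = 0.012346

0.012346


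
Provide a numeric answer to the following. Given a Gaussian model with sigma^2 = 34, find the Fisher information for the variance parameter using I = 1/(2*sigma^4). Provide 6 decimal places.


Fisher information for variance: I(sigma^2) = 1/(2*sigma^4).
sigma^2 = 34, so sigma^4 = 1156.
I = 1/(2*1156) = 1/2312 = 0.000433

0.000433


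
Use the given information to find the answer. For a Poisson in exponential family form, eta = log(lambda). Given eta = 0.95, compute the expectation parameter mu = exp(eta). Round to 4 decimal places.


Expectation parameter for Poisson exponential family:
mu = exp(eta).
eta = 0.95.
mu = exp(0.95) = 2.5857

2.5857


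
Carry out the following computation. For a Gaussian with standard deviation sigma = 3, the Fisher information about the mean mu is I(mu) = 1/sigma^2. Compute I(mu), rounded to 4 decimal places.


The Fisher information for the mean of a normal distribution is I(mu) = 1/sigma^2.
sigma = 3, so sigma^2 = 9.
I(mu) = 1/9 = 0.1111

0.1111


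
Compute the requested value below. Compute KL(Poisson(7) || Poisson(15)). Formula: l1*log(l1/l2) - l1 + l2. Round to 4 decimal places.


KL divergence for Poisson:
KL = l1*log(l1/l2) - l1 + l2.
l1 = 7, l2 = 15.
log(7/15) = -0.76214.
l1*log(l1/l2) = 7 * -0.76214 = -5.33498.
KL = -5.33498 - 7 + 15 = 2.6650

2.6650


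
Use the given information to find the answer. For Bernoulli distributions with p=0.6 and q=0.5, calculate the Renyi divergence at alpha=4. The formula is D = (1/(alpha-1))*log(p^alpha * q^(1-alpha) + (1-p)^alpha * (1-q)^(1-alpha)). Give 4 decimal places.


Renyi divergence of order alpha between Bernoulli distributions:
D = (1/(alpha-1))*log(p^alpha * q^(1-alpha) + (1-p)^alpha * (1-q)^(1-alpha)).
alpha = 4, p = 0.6, q = 0.5.
p^alpha * q^(1-alpha) = 0.6^4 * 0.5^-3 = 1.0368.
(1-p)^alpha * (1-q)^(1-alpha) = 0.4^4 * 0.5^-3 = 0.2048.
sum = 1.0368 + 0.2048 = 1.2416.
D = (1/3)*log(1.2416) = 0.0721

0.0721


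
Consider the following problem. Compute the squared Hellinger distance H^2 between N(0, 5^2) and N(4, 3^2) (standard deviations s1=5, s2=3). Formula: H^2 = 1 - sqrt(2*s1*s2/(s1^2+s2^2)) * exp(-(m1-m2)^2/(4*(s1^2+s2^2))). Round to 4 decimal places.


Squared Hellinger distance for Gaussians:
H^2 = 1 - sqrt(2*s1*s2/(s1^2+s2^2)) * exp(-(m1-m2)^2/(4*(s1^2+s2^2))).
s1^2 = 25, s2^2 = 9, s1^2+s2^2 = 34.
sqrt(2*5*3/(34)) = 0.939336.
(m1-m2)^2 = (-4)^2 = 16.
exp(-16/(4*34)) = exp(-0.117647) = 0.88901.
H^2 = 1 - 0.939336*0.88901 = 0.1649

0.1649


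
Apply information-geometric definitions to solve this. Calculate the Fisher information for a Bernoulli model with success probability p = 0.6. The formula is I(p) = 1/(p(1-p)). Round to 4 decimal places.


For Bernoulli(p), Fisher information is I(p) = 1/(p*(1-p)).
p = 0.6, 1-p = 0.4.
p*(1-p) = 0.24.
I(p) = 1/0.24 = 4.1667

4.1667


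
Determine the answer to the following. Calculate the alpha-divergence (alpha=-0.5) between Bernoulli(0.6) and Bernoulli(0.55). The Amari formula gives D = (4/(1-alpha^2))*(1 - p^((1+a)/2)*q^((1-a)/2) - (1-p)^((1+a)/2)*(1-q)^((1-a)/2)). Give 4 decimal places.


Amari alpha-divergence:
D = (4/(1-alpha^2))*(1 - p^((1+a)/2)*q^((1-a)/2) - (1-p)^((1+a)/2)*(1-q)^((1-a)/2)).
alpha = -0.5, p = 0.6, q = 0.55.
e1 = (1+alpha)/2 = 0.25, e2 = (1-alpha)/2 = 0.75.
t1 = p^e1 * q^e2 = 0.6^0.25 * 0.55^0.75 = 0.562095.
t2 = (1-p)^e1 * (1-q)^e2 = 0.4^0.25 * 0.45^0.75 = 0.436943.
4/(1-alpha^2) = 5.333333.
D = 5.333333*(1 - 0.562095 - 0.436943) = 0.0051

0.0051


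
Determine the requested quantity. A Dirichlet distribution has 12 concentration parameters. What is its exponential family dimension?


Exponential family dimension calculation:
Dirichlet with 12 components has 12 natural parameters.

12


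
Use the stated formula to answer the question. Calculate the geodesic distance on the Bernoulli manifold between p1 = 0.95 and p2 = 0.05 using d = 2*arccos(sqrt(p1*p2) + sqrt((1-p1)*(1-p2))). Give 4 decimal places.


Geodesic distance on Bernoulli manifold:
d(p1,p2) = 2*arccos(sqrt(p1*p2) + sqrt((1-p1)*(1-p2))).
sqrt(p1*p2) = sqrt(0.95*0.05) = 0.217945.
sqrt((1-p1)*(1-p2)) = sqrt(0.05*0.95) = 0.217945.
arg = 0.217945 + 0.217945 = 0.43589.
d = 2*arccos(0.43589) = 2.2395

2.2395


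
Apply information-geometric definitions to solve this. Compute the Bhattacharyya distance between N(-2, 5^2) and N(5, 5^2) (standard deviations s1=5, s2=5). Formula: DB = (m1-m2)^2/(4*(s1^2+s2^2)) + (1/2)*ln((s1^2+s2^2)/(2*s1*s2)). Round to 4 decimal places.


Bhattacharyya distance between two Gaussians:
DB = (m1-m2)^2/(4*(s1^2+s2^2)) + (1/2)*ln((s1^2+s2^2)/(2*s1*s2)).
(m1-m2)^2 = (-7)^2 = 49.
s1^2+s2^2 = 25 + 25 = 50.
term1 = 49/200 = 0.245.
term2 = 0.5*ln(50/50.0) = 0.0.
DB = 0.245 + 0.0 = 0.2450

0.2450


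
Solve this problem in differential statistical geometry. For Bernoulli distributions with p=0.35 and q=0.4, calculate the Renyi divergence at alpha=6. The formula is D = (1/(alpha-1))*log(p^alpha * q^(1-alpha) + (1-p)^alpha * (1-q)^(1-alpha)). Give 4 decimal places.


Renyi divergence of order alpha between Bernoulli distributions:
D = (1/(alpha-1))*log(p^alpha * q^(1-alpha) + (1-p)^alpha * (1-q)^(1-alpha)).
alpha = 6, p = 0.35, q = 0.4.
p^alpha * q^(1-alpha) = 0.35^6 * 0.4^-5 = 0.179518.
(1-p)^alpha * (1-q)^(1-alpha) = 0.65^6 * 0.6^-5 = 0.969893.
sum = 0.179518 + 0.969893 = 1.149411.
D = (1/5)*log(1.149411) = 0.0278

0.0278


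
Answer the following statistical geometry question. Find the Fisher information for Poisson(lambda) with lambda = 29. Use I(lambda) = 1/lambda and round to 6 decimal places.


Fisher information for Poisson: I(lambda) = 1/lambda.
lambda = 29.
I(lambda) = 1/29 = 0.034483

0.034483


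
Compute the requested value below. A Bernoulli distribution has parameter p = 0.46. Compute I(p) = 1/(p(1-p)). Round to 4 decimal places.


For Bernoulli(p), Fisher information is I(p) = 1/(p*(1-p)).
p = 0.46, 1-p = 0.54.
p*(1-p) = 0.2484.
I(p) = 1/0.2484 = 4.0258

4.0258


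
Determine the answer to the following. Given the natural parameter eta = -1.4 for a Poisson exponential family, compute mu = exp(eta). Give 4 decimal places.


Expectation parameter for Poisson exponential family:
mu = exp(eta).
eta = -1.4.
mu = exp(-1.4) = 0.2466

0.2466


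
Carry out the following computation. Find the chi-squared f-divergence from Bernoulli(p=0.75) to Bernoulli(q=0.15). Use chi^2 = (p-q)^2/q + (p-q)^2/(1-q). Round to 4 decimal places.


Chi-squared divergence between Bernoulli distributions:
chi^2 = (p-q)^2/q + (p-q)^2/(1-q).
p = 0.75, q = 0.15, p-q = 0.6.
(p-q)^2 = 0.36.
term1 = 0.36/0.15 = 2.4.
term2 = 0.36/0.85 = 0.423529.
chi^2 = 2.4 + 0.423529 = 2.8235

2.8235


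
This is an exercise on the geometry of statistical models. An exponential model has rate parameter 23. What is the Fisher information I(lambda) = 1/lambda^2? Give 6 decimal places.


Fisher information for exponential: I(lambda) = 1/lambda^2.
lambda = 23, lambda^2 = 529.
I = 1/529 = 0.001890

0.001890


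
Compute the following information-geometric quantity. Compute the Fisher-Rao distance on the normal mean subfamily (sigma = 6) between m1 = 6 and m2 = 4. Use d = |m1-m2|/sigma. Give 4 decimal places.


On the fixed-variance normal subfamily, geodesic distance = |m1-m2|/sigma.
|6 - 4| = 2.
sigma = 6.
d = 2/6 = 0.3333

0.3333


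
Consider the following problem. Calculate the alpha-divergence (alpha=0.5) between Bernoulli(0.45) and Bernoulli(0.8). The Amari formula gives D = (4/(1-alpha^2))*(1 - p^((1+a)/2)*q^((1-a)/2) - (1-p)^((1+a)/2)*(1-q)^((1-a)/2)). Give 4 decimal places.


Amari alpha-divergence:
D = (4/(1-alpha^2))*(1 - p^((1+a)/2)*q^((1-a)/2) - (1-p)^((1+a)/2)*(1-q)^((1-a)/2)).
alpha = 0.5, p = 0.45, q = 0.8.
e1 = (1+alpha)/2 = 0.75, e2 = (1-alpha)/2 = 0.25.
t1 = p^e1 * q^e2 = 0.45^0.75 * 0.8^0.25 = 0.519615.
t2 = (1-p)^e1 * (1-q)^e2 = 0.55^0.75 * 0.2^0.25 = 0.4271.
4/(1-alpha^2) = 5.333333.
D = 5.333333*(1 - 0.519615 - 0.4271) = 0.2842

0.2842


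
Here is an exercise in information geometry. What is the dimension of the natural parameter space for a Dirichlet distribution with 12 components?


Exponential family dimension calculation:
Dirichlet with 12 components has 12 natural parameters.

12


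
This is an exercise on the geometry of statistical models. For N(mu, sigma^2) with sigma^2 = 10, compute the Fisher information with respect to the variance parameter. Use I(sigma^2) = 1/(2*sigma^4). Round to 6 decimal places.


Fisher information for variance: I(sigma^2) = 1/(2*sigma^4).
sigma^2 = 10, so sigma^4 = 100.
I = 1/(2*100) = 1/200 = 0.005000

0.005000


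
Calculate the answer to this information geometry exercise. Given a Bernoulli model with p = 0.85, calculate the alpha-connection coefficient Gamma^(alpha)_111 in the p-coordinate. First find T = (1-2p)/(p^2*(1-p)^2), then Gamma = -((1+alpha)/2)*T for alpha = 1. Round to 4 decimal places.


Skewness (Amari-Chentsov) tensor: T = (1-2p)/(p^2*(1-p)^2).
p = 0.85, 1-2p = -0.7, p^2 = 0.7225, (1-p)^2 = 0.0225.
T = -0.7/(0.7225 * 0.0225) = -43.060361.
In the p-coordinate, Gamma^(alpha) = Gamma^(0) - (alpha/2)*T with Gamma^(0) = (1/2)*g'(p) = -T/2,
so Gamma^(alpha) = -((1+alpha)/2)*T.
alpha = 1, -(1+alpha)/2 = -1.0.
Gamma = -1.0 * -43.060361 = 43.0604

43.0604


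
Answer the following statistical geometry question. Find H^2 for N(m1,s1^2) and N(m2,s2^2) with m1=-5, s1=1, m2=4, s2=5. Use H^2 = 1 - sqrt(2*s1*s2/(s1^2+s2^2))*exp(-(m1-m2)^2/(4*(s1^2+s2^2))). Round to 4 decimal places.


Squared Hellinger distance for Gaussians:
H^2 = 1 - sqrt(2*s1*s2/(s1^2+s2^2)) * exp(-(m1-m2)^2/(4*(s1^2+s2^2))).
s1^2 = 1, s2^2 = 25, s1^2+s2^2 = 26.
sqrt(2*1*5/(26)) = 0.620174.
(m1-m2)^2 = (-9)^2 = 81.
exp(-81/(4*26)) = exp(-0.778846) = 0.458935.
H^2 = 1 - 0.620174*0.458935 = 0.7154

0.7154


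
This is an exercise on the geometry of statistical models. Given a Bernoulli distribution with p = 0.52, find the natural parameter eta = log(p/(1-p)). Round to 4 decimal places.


Natural parameter for Bernoulli: eta = log(p/(1-p)).
p = 0.52, 1-p = 0.48.
p/(1-p) = 1.083333.
eta = log(1.083333) = 0.0800

0.0800


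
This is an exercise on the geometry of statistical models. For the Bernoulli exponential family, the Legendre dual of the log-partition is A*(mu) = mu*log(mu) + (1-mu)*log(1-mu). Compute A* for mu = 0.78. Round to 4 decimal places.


Legendre transform for Bernoulli:
A*(mu) = mu*log(mu) + (1-mu)*log(1-mu).
mu = 0.78, 1-mu = 0.22.
mu*log(mu) = 0.78*log(0.78) = -0.1938.
(1-mu)*log(1-mu) = 0.22*log(0.22) = -0.333108.
A* = -0.1938 + -0.333108 = -0.5269

-0.5269


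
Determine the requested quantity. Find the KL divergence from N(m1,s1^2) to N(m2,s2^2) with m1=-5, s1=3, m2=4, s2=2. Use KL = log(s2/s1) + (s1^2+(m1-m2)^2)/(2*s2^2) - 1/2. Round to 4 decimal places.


KL divergence between normal distributions:
KL = log(s2/s1) + (s1^2 + (m1-m2)^2)/(2*s2^2) - 1/2.
log(2/3) = -0.405465.
(3^2 + (-5-4)^2)/(2*2^2) = (9 + 81)/8 = 11.25.
KL = -0.405465 + 11.25 - 0.5 = 10.3445

10.3445


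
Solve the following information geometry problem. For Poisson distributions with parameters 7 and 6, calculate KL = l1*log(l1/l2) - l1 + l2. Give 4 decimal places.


KL divergence for Poisson:
KL = l1*log(l1/l2) - l1 + l2.
l1 = 7, l2 = 6.
log(7/6) = 0.154151.
l1*log(l1/l2) = 7 * 0.154151 = 1.079055.
KL = 1.079055 - 7 + 6 = 0.0791

0.0791


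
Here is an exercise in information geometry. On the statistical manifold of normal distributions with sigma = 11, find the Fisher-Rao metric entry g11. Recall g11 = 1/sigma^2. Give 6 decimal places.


For the 2-parameter normal family, the Fisher metric has:
  g11 = 1/sigma^2, g22 = 2/sigma^2.
sigma = 11, sigma^2 = 121.
g11 = 0.008264

0.008264


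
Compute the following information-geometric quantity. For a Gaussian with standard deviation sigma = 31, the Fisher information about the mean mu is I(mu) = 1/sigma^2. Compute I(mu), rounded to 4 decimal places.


The Fisher information for the mean of a normal distribution is I(mu) = 1/sigma^2.
sigma = 31, so sigma^2 = 961.
I(mu) = 1/961 = 0.0010

0.0010


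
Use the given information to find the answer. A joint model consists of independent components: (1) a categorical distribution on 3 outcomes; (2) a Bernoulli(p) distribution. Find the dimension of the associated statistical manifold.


The dimension of a statistical manifold equals the number of free
(independent) real parameters of the model. For a product of independent
blocks the parameter counts add.
- categorical on 3 outcomes (probabilities sum to 1): 3-1 = 2.
- Bernoulli (p): 1.
Total = 2 + 1 = 3.
Dimension = 3

3


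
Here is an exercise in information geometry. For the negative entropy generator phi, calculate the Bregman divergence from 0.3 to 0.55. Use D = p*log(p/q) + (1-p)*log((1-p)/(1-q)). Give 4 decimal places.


Bregman divergence with negative entropy generator:
D = p*log(p/q) + (1-p)*log((1-p)/(1-q)).
p = 0.3, q = 0.55.
p*log(p/q) = 0.3*log(0.3/0.55) = -0.181841.
(1-p)*log((1-p)/(1-q)) = 0.7*log(0.7/0.45) = 0.309283.
D = -0.181841 + 0.309283 = 0.1274

0.1274


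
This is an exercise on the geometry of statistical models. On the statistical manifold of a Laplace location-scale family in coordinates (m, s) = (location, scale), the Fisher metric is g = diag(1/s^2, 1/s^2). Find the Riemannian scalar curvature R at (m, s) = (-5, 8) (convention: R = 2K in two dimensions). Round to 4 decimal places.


The metric has the form g = (A dm^2 + B ds^2)/s^2 with A = 1, B = 1.
Substitute u = sqrt(A/B)*m: g = B*(du^2 + ds^2)/s^2, i.e. B times the
Poincare upper half-plane metric, which has constant Gaussian curvature -1.
Scaling a 2D metric by a constant c divides the Gaussian curvature by c,
so K = -1/B = -1/(1) = -1.0000 everywhere (the point (m, s) = (-5, 8) is irrelevant:
the curvature is constant).
Scalar curvature in dimension 2: R = 2K = -2/(1) = -2.0000.

-2.0000


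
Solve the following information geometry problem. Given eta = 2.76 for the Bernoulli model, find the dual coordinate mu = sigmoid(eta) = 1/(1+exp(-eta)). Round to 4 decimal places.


Dual coordinate (expectation parameter) for Bernoulli:
mu = 1/(1+exp(-eta)).
eta = 2.76.
exp(-eta) = exp(-2.76) = 0.063292.
mu = 1/(1+0.063292) = 0.9405

0.9405


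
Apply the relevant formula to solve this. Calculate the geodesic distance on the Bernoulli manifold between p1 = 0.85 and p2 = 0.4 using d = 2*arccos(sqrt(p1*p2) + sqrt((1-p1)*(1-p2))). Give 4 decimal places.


Geodesic distance on Bernoulli manifold:
d(p1,p2) = 2*arccos(sqrt(p1*p2) + sqrt((1-p1)*(1-p2))).
sqrt(p1*p2) = sqrt(0.85*0.4) = 0.583095.
sqrt((1-p1)*(1-p2)) = sqrt(0.15*0.6) = 0.3.
arg = 0.583095 + 0.3 = 0.883095.
d = 2*arccos(0.883095) = 0.9768

0.9768


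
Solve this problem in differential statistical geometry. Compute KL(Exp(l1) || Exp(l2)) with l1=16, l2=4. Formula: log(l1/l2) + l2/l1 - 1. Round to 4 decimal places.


KL divergence for exponential family:
KL = log(l1/l2) + l2/l1 - 1.
log(16/4) = 1.386294.
4/16 = 0.25.
KL = 1.386294 + 0.25 - 1 = 0.6363

0.6363


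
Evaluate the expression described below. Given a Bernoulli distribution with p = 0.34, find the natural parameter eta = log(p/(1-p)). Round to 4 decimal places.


Natural parameter for Bernoulli: eta = log(p/(1-p)).
p = 0.34, 1-p = 0.66.
p/(1-p) = 0.515152.
eta = log(0.515152) = -0.6633

-0.6633


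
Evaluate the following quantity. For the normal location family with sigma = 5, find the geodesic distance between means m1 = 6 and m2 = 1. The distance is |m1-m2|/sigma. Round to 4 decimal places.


On the fixed-variance normal subfamily, geodesic distance = |m1-m2|/sigma.
|6 - 1| = 5.
sigma = 5.
d = 5/5 = 1.0000

1.0000


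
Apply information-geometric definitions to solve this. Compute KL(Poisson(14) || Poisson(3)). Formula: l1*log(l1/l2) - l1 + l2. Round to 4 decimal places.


KL divergence for Poisson:
KL = l1*log(l1/l2) - l1 + l2.
l1 = 14, l2 = 3.
log(14/3) = 1.540445.
l1*log(l1/l2) = 14 * 1.540445 = 21.566231.
KL = 21.566231 - 14 + 3 = 10.5662

10.5662


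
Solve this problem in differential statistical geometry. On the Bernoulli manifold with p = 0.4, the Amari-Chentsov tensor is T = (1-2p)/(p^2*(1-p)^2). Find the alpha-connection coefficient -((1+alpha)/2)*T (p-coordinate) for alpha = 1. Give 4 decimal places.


Skewness (Amari-Chentsov) tensor: T = (1-2p)/(p^2*(1-p)^2).
p = 0.4, 1-2p = 0.2, p^2 = 0.16, (1-p)^2 = 0.36.
T = 0.2/(0.16 * 0.36) = 3.472222.
In the p-coordinate, Gamma^(alpha) = Gamma^(0) - (alpha/2)*T with Gamma^(0) = (1/2)*g'(p) = -T/2,
so Gamma^(alpha) = -((1+alpha)/2)*T.
alpha = 1, -(1+alpha)/2 = -1.0.
Gamma = -1.0 * 3.472222 = -3.4722

-3.4722


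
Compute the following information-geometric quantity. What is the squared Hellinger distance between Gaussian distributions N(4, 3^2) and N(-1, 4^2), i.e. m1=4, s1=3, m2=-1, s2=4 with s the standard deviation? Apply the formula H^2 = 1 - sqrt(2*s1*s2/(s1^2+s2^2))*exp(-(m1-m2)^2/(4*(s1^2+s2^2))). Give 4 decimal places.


Squared Hellinger distance for Gaussians:
H^2 = 1 - sqrt(2*s1*s2/(s1^2+s2^2)) * exp(-(m1-m2)^2/(4*(s1^2+s2^2))).
s1^2 = 9, s2^2 = 16, s1^2+s2^2 = 25.
sqrt(2*3*4/(25)) = 0.979796.
(m1-m2)^2 = (5)^2 = 25.
exp(-25/(4*25)) = exp(-0.25) = 0.778801.
H^2 = 1 - 0.979796*0.778801 = 0.2369

0.2369


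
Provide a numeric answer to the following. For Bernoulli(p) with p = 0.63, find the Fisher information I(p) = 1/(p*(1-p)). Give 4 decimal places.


For Bernoulli(p), Fisher information is I(p) = 1/(p*(1-p)).
p = 0.63, 1-p = 0.37.
p*(1-p) = 0.2331.
I(p) = 1/0.2331 = 4.2900

4.2900


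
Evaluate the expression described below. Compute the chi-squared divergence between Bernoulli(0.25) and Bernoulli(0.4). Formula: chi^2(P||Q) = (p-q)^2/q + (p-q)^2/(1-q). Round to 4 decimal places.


Chi-squared divergence between Bernoulli distributions:
chi^2 = (p-q)^2/q + (p-q)^2/(1-q).
p = 0.25, q = 0.4, p-q = -0.15.
(p-q)^2 = 0.0225.
term1 = 0.0225/0.4 = 0.05625.
term2 = 0.0225/0.6 = 0.0375.
chi^2 = 0.05625 + 0.0375 = 0.0938

0.0938


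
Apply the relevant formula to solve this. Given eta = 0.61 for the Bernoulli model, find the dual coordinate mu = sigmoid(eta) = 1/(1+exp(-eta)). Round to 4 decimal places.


Dual coordinate (expectation parameter) for Bernoulli:
mu = 1/(1+exp(-eta)).
eta = 0.61.
exp(-eta) = exp(-0.61) = 0.543351.
mu = 1/(1+0.543351) = 0.6479

0.6479


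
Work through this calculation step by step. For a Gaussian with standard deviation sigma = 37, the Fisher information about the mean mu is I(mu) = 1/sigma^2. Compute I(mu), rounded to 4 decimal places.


The Fisher information for the mean of a normal distribution is I(mu) = 1/sigma^2.
sigma = 37, so sigma^2 = 1369.
I(mu) = 1/1369 = 0.0007

0.0007


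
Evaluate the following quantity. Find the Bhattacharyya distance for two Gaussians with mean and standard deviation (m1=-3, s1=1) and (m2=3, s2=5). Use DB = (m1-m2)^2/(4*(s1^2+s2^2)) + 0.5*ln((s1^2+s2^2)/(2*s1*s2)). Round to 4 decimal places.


Bhattacharyya distance between two Gaussians:
DB = (m1-m2)^2/(4*(s1^2+s2^2)) + (1/2)*ln((s1^2+s2^2)/(2*s1*s2)).
(m1-m2)^2 = (-6)^2 = 36.
s1^2+s2^2 = 1 + 25 = 26.
term1 = 36/104 = 0.346154.
term2 = 0.5*ln(26/10.0) = 0.477756.
DB = 0.346154 + 0.477756 = 0.8239

0.8239


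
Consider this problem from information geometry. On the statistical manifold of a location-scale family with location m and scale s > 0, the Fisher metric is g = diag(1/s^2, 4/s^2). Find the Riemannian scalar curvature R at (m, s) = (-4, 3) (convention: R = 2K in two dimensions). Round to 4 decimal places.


The metric has the form g = (A dm^2 + B ds^2)/s^2 with A = 1, B = 4.
Substitute u = sqrt(A/B)*m: g = B*(du^2 + ds^2)/s^2, i.e. B times the
Poincare upper half-plane metric, which has constant Gaussian curvature -1.
Scaling a 2D metric by a constant c divides the Gaussian curvature by c,
so K = -1/B = -1/(4) = -0.2500 everywhere (the point (m, s) = (-4, 3) is irrelevant:
the curvature is constant).
Scalar curvature in dimension 2: R = 2K = -2/(4) = -0.5000.

-0.5000


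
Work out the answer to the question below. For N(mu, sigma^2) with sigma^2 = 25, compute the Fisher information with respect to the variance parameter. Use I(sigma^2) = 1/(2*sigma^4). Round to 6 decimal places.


Fisher information for variance: I(sigma^2) = 1/(2*sigma^4).
sigma^2 = 25, so sigma^4 = 625.
I = 1/(2*625) = 1/1250 = 0.000800

0.000800


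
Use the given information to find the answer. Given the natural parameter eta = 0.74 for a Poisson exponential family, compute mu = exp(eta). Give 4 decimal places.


Expectation parameter for Poisson exponential family:
mu = exp(eta).
eta = 0.74.
mu = exp(0.74) = 2.0959

2.0959


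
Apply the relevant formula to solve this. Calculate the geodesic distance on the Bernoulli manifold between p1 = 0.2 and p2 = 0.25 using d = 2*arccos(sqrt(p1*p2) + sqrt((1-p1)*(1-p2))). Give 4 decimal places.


Geodesic distance on Bernoulli manifold:
d(p1,p2) = 2*arccos(sqrt(p1*p2) + sqrt((1-p1)*(1-p2))).
sqrt(p1*p2) = sqrt(0.2*0.25) = 0.223607.
sqrt((1-p1)*(1-p2)) = sqrt(0.8*0.75) = 0.774597.
arg = 0.223607 + 0.774597 = 0.998203.
d = 2*arccos(0.998203) = 0.1199

0.1199


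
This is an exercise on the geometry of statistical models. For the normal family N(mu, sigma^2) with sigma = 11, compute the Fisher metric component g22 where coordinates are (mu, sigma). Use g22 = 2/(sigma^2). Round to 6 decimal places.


For the 2-parameter normal family, the Fisher metric has:
  g11 = 1/sigma^2, g22 = 2/sigma^2.
sigma = 11, sigma^2 = 121.
g22 = 0.016529

0.016529


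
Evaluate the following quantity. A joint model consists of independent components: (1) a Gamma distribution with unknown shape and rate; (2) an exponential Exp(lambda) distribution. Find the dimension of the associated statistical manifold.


The dimension of a statistical manifold equals the number of free
(independent) real parameters of the model. For a product of independent
blocks the parameter counts add.
- Gamma (shape, rate): 2.
- exponential (lambda): 1.
Total = 2 + 1 = 3.
Dimension = 3

3


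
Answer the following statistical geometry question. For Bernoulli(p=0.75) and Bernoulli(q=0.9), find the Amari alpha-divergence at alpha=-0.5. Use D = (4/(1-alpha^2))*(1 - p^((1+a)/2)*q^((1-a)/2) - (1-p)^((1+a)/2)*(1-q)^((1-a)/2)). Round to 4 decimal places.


Amari alpha-divergence:
D = (4/(1-alpha^2))*(1 - p^((1+a)/2)*q^((1-a)/2) - (1-p)^((1+a)/2)*(1-q)^((1-a)/2)).
alpha = -0.5, p = 0.75, q = 0.9.
e1 = (1+alpha)/2 = 0.25, e2 = (1-alpha)/2 = 0.75.
t1 = p^e1 * q^e2 = 0.75^0.25 * 0.9^0.75 = 0.859899.
t2 = (1-p)^e1 * (1-q)^e2 = 0.25^0.25 * 0.1^0.75 = 0.125743.
4/(1-alpha^2) = 5.333333.
D = 5.333333*(1 - 0.859899 - 0.125743) = 0.0766

0.0766


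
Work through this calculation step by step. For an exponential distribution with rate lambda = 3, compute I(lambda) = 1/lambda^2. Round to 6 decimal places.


Fisher information for exponential: I(lambda) = 1/lambda^2.
lambda = 3, lambda^2 = 9.
I = 1/9 = 0.111111

0.111111


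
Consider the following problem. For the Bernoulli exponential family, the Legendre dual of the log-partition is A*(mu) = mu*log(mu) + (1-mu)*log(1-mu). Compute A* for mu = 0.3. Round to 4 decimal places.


Legendre transform for Bernoulli:
A*(mu) = mu*log(mu) + (1-mu)*log(1-mu).
mu = 0.3, 1-mu = 0.7.
mu*log(mu) = 0.3*log(0.3) = -0.361192.
(1-mu)*log(1-mu) = 0.7*log(0.7) = -0.249672.
A* = -0.361192 + -0.249672 = -0.6109

-0.6109


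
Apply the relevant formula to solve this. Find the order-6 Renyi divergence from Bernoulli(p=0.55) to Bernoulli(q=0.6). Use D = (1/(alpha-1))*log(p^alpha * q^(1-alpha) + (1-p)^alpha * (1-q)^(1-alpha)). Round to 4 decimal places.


Renyi divergence of order alpha between Bernoulli distributions:
D = (1/(alpha-1))*log(p^alpha * q^(1-alpha) + (1-p)^alpha * (1-q)^(1-alpha)).
alpha = 6, p = 0.55, q = 0.6.
p^alpha * q^(1-alpha) = 0.55^6 * 0.6^-5 = 0.355975.
(1-p)^alpha * (1-q)^(1-alpha) = 0.45^6 * 0.4^-5 = 0.810915.
sum = 0.355975 + 0.810915 = 1.16689.
D = (1/5)*log(1.16689) = 0.0309

0.0309


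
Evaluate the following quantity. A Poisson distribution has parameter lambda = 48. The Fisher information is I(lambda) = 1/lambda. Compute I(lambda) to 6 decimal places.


Fisher information for Poisson: I(lambda) = 1/lambda.
lambda = 48.
I(lambda) = 1/48 = 0.020833

0.020833


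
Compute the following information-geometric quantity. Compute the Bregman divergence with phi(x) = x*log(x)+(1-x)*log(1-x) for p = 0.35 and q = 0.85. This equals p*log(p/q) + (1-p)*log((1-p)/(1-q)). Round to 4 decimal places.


Bregman divergence with negative entropy generator:
D = p*log(p/q) + (1-p)*log((1-p)/(1-q)).
p = 0.35, q = 0.85.
p*log(p/q) = 0.35*log(0.35/0.85) = -0.310556.
(1-p)*log((1-p)/(1-q)) = 0.65*log(0.65/0.15) = 0.953119.
D = -0.310556 + 0.953119 = 0.6426

0.6426


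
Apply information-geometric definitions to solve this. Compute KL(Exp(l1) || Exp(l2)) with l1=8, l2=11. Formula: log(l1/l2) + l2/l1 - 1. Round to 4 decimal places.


KL divergence for exponential family:
KL = log(l1/l2) + l2/l1 - 1.
log(8/11) = -0.318454.
11/8 = 1.375.
KL = -0.318454 + 1.375 - 1 = 0.0565

0.0565


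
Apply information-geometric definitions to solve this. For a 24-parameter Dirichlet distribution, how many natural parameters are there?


Exponential family dimension calculation:
Dirichlet with 24 components has 24 natural parameters.

24


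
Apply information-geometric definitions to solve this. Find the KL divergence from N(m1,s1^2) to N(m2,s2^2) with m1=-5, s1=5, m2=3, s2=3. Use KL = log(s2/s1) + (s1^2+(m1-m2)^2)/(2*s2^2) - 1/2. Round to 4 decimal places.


KL divergence between normal distributions:
KL = log(s2/s1) + (s1^2 + (m1-m2)^2)/(2*s2^2) - 1/2.
log(3/5) = -0.510826.
(5^2 + (-5-3)^2)/(2*3^2) = (25 + 64)/18 = 4.944444.
KL = -0.510826 + 4.944444 - 0.5 = 3.9336

3.9336


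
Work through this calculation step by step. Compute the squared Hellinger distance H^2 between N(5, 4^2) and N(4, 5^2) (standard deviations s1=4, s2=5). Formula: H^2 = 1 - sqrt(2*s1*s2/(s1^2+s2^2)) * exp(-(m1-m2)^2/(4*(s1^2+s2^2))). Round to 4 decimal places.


Squared Hellinger distance for Gaussians:
H^2 = 1 - sqrt(2*s1*s2/(s1^2+s2^2)) * exp(-(m1-m2)^2/(4*(s1^2+s2^2))).
s1^2 = 16, s2^2 = 25, s1^2+s2^2 = 41.
sqrt(2*4*5/(41)) = 0.98773.
(m1-m2)^2 = (1)^2 = 1.
exp(-1/(4*41)) = exp(-0.006098) = 0.993921.
H^2 = 1 - 0.98773*0.993921 = 0.0183

0.0183


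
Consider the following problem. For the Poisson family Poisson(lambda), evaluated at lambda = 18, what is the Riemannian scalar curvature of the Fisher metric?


This family has a single free parameter, so its statistical manifold
is 1-dimensional. The Riemann curvature tensor of any 1-dimensional
Riemannian manifold vanishes identically, so R = 0.

0


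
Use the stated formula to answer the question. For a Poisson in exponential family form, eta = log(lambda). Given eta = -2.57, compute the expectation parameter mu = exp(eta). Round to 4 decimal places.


Expectation parameter for Poisson exponential family:
mu = exp(eta).
eta = -2.57.
mu = exp(-2.57) = 0.0765

0.0765


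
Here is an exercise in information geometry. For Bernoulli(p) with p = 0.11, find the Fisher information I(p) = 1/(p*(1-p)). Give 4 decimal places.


For Bernoulli(p), Fisher information is I(p) = 1/(p*(1-p)).
p = 0.11, 1-p = 0.89.
p*(1-p) = 0.0979.
I(p) = 1/0.0979 = 10.2145

10.2145


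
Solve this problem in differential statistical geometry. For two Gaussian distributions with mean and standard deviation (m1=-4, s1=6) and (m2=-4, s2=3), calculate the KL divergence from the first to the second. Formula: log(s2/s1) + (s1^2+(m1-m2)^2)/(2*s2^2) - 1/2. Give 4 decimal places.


KL divergence between normal distributions:
KL = log(s2/s1) + (s1^2 + (m1-m2)^2)/(2*s2^2) - 1/2.
log(3/6) = -0.693147.
(6^2 + (-4--4)^2)/(2*3^2) = (36 + 0)/18 = 2.0.
KL = -0.693147 + 2.0 - 0.5 = 0.8069

0.8069


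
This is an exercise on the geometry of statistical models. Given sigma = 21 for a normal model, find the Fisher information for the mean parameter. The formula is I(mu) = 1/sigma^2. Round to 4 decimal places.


The Fisher information for the mean of a normal distribution is I(mu) = 1/sigma^2.
sigma = 21, so sigma^2 = 441.
I(mu) = 1/441 = 0.0023

0.0023


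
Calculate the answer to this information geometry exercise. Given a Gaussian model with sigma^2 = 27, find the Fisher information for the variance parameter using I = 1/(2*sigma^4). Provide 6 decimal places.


Fisher information for variance: I(sigma^2) = 1/(2*sigma^4).
sigma^2 = 27, so sigma^4 = 729.
I = 1/(2*729) = 1/1458 = 0.000686

0.000686


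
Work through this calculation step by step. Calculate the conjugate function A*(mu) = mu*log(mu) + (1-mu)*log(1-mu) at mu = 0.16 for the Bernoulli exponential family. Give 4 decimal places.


Legendre transform for Bernoulli:
A*(mu) = mu*log(mu) + (1-mu)*log(1-mu).
mu = 0.16, 1-mu = 0.84.
mu*log(mu) = 0.16*log(0.16) = -0.293213.
(1-mu)*log(1-mu) = 0.84*log(0.84) = -0.146457.
A* = -0.293213 + -0.146457 = -0.4397

-0.4397


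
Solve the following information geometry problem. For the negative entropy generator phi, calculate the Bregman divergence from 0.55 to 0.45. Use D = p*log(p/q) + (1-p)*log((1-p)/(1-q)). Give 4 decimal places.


Bregman divergence with negative entropy generator:
D = p*log(p/q) + (1-p)*log((1-p)/(1-q)).
p = 0.55, q = 0.45.
p*log(p/q) = 0.55*log(0.55/0.45) = 0.110369.
(1-p)*log((1-p)/(1-q)) = 0.45*log(0.45/0.55) = -0.090302.
D = 0.110369 + -0.090302 = 0.0201

0.0201


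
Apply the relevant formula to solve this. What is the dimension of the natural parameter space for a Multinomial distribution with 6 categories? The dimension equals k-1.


Exponential family dimension calculation:
For Multinomial with k=6 categories, dim = k-1 = 5.

5
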